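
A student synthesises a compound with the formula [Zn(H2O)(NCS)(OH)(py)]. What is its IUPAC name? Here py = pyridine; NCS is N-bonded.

There is no counter-ion, so the complex is neutral overall.
Ligand charges: 1×hydroxo (-1 each), 1×pyridine (neutral), 1×aqua (neutral), 1×isothiocyanato (-1 each); total -2. So Zn + (-2) = 0, giving Zn = +2.
Ligands are named alphabetically: aqua before hydroxo before isothiocyanato before pyridine.

aquahydroxoisothiocyanato(pyridine)zinc(II)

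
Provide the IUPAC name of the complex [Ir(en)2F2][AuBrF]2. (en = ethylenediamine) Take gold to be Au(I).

Au is given as +1; the anion's ligand charges sum to -2, so the complex anion is 1−.
With 2 anions per cation, the cation must be 2×1 = 2+.
Cation: ligand charges sum to -2; for the ion to be 2+, Ir = +4.

bis(ethylenediamine)difluoroiridium(IV) bromofluoroaurate(I)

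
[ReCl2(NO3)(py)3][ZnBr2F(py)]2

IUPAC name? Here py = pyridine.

dichloronitratotris(pyridine)rhenium(V) dibromofluoro(pyridine)zincate(II)

Both ions are complex: the cation is named first with the plain metal name, the anion second with the -ate form; each ion's ligands are alphabetised independently.
Zinc is always +2 in its complexes; the anion's ligand charges sum to -3, so the complex anion is 1−.
With 2 anions per cation, the cation must be 2×1 = 2+.
Cation: ligand charges sum to -3; for the ion to be 2+, Re = +5.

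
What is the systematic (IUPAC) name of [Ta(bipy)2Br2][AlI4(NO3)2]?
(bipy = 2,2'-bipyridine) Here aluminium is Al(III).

bis(2,2'-bipyridine)dibromotantalum(V) tetraiododinitratoaluminate(III)

Both ions are complex: the cation is named first with the plain metal name, the anion second with the -ate form; each ion's ligands are alphabetised independently.
Al is given as +3; the anion's ligand charges sum to -6, so the complex anion is 3−.
A 1:1 salt means the cation carries the equal and opposite charge, 3+.
Cation: ligand charges sum to -2; for the ion to be 3+, Ta = +5.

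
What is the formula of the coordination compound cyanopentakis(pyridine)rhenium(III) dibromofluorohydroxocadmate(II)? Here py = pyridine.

[Re(CN)(py)5][CdBr2F(OH)]

Cation [Re…]: ligand charges -1, Re(III) ⇒ ion charge 2+.
Anion [Cd…]: ligand charges -4, Cd(II) ⇒ ion charge 2−.
One 2+ cation balances one 2− anion.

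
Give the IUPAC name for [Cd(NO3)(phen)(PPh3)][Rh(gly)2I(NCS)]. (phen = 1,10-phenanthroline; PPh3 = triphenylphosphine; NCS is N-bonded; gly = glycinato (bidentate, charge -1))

Cadmium is always +2 in its complexes; the cation's ligand charges sum to -1, so the complex cation is 1+.
A 1:1 salt means the anion carries the equal and opposite charge, 1−.
Anion: ligand charges sum to -4; for the ion to be 1−, Rh = +3.

nitrato(1,10-phenanthroline)(triphenylphosphine)cadmium(II) bis(glycinato)iodoisothiocyanatorhodate(III)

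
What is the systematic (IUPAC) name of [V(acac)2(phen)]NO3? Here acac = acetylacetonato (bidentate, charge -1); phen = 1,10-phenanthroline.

The 1 nitrate counter-ion carries a total charge of -1, so each complex ion is 1+.
Ligand charges: 2×acetylacetonato (-1 each), 1×1,10-phenanthroline (neutral); total -2. So V + (-2) = 1+, giving V = +3.
Ligands are named alphabetically: acetylacetonato before phenanthroline.

bis(acetylacetonato)(1,10-phenanthroline)vanadium(III) nitrate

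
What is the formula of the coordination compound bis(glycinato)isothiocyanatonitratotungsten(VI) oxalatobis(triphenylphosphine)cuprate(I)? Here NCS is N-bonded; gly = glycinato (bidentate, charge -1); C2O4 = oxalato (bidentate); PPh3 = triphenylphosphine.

Cation [W…]: ligand charges -4, W(VI) ⇒ ion charge 2+.
Anion [Cu…]: ligand charges -2, Cu(I) ⇒ ion charge 1−.
One 2+ cation requires 2 of the 1− anion.

[W(gly)2(NCS)(NO3)][Cu(C2O4)(PPh3)2]2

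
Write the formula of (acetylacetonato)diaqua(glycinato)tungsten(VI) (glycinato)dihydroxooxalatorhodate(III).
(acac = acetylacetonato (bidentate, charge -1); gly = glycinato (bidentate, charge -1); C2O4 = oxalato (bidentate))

[W(acac)(gly)(H2O)2][Rh(C2O4)(gly)(OH)2]2

Cation [W…]: ligand charges -2, W(VI) ⇒ ion charge 4+.
Anion [Rh…]: ligand charges -5, Rh(III) ⇒ ion charge 2−.
One 4+ cation requires 2 of the 2− anion.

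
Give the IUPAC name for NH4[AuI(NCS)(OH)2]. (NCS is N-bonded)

ammonium dihydroxoiodoisothiocyanatoaurate(III)

The 1 ammonium counter-ion carries a total charge of +1, so each complex ion is 1−.
Ligand charges: 2×hydroxo (-1 each), 1×isothiocyanato (-1 each), 1×iodo (-1 each); total -4. So Au + (-4) = 1−, giving Au = +3.
The complex ion is anionic, so gold takes the -ate form aurate(III).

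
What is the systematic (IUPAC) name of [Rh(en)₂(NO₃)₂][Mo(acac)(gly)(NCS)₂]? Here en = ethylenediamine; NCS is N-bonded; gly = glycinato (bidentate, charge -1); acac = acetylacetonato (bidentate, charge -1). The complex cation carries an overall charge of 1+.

bis(ethylenediamine)dinitratorhodium(III) (acetylacetonato)(glycinato)diisothiocyanatomolybdate(III)

The complex cation is given as 1+; its ligand charges sum to -2, so Rh = +3.
A 1:1 salt means the anion carries the equal and opposite charge, 1−.
Anion: ligand charges sum to -4; for the ion to be 1−, Mo = +3.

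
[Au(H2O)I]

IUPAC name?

aquaiodogold(I)

There is no counter-ion, so the complex is neutral overall.
Ligand charges: 1×aqua (neutral), 1×iodo (-1 each); total -1. So Au + (-1) = 0, giving Au = +1.
Ligands are named alphabetically: aqua before iodo.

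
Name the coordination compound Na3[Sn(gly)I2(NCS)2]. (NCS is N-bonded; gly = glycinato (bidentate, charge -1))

sodium (glycinato)diiododiisothiocyanatostannate(II)

The 3 sodium counter-ions carry a total charge of +3, so each complex ion is 3−.
Ligand charges: 2×isothiocyanato (-1 each), 1×glycinato (-1 each), 2×iodo (-1 each); total -5. So Sn + (-5) = 3−, giving Sn = +2.
Ligands are named alphabetically: glycinato before iodo before isothiocyanato.
The complex ion is anionic, so tin takes the -ate form stannate(II).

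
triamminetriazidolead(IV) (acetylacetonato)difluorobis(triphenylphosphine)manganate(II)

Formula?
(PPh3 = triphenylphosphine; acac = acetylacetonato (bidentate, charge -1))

Cation [Pb…]: ligand charges -3, Pb(IV) ⇒ ion charge 1+.
Anion [Mn…]: ligand charges -3, Mn(II) ⇒ ion charge 1−.
One 1+ cation balances one 1− anion.

[Pb(N3)3(NH3)3][Mn(acac)F2(PPh3)2]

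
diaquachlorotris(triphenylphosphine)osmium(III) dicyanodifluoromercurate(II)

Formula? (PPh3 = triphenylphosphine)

Cation [Os…]: ligand charges -1, Os(III) ⇒ ion charge 2+.
Anion [Hg…]: ligand charges -4, Hg(II) ⇒ ion charge 2−.

[OsCl(H2O)2(PPh3)3][Hg(CN)2F2]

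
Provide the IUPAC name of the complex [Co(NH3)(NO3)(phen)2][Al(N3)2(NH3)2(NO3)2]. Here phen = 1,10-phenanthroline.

amminenitratobis(1,10-phenanthroline)cobalt(II) diamminediazidodinitratoaluminate(III)

Both ions are complex: the cation is named first with the plain metal name, the anion second with the -ate form; each ion's ligands are alphabetised independently.
Aluminium is always +3 in its complexes; the anion's ligand charges sum to -4, so the complex anion is 1−.
A 1:1 salt means the cation carries the equal and opposite charge, 1+.
Cation: ligand charges sum to -1; for the ion to be 1+, Co = +2.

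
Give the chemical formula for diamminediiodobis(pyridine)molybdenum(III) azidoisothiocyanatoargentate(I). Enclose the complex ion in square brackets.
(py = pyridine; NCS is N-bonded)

Cation [Mo…]: ligand charges -2, Mo(III) ⇒ ion charge 1+.
Anion [Ag…]: ligand charges -2, Ag(I) ⇒ ion charge 1−.
One 1+ cation balances one 1− anion.

[MoI2(NH3)2(py)2][Ag(N3)(NCS)]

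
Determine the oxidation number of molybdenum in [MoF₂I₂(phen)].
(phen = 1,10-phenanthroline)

+4

No counter-ion: the bracketed complex is neutral.
Ligand charges: 2×I = -2; 1×phen neutral; 2×F = -2; sum -4.
Mo + (-4) = 0 ⇒ Mo is +4.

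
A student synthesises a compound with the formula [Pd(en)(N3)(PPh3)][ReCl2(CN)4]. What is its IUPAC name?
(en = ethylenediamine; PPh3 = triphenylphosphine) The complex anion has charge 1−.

azido(ethylenediamine)(triphenylphosphine)palladium(II) dichlorotetracyanorhenate(V)

Both ions are complex: the cation is named first with the plain metal name, the anion second with the -ate form; each ion's ligands are alphabetised independently.
The complex anion is given as 1−; its ligand charges sum to -6, so Re = +5.
A 1:1 salt means the cation carries the equal and opposite charge, 1+.
Cation: ligand charges sum to -1; for the ion to be 1+, Pd = +2.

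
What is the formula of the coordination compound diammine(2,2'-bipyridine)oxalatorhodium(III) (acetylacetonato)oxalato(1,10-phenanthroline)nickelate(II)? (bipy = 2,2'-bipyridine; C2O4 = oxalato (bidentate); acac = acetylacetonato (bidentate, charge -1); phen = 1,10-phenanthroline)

[Rh(bipy)(C2O4)(NH3)2][Ni(acac)(C2O4)(phen)]

Cation [Rh…]: ligand charges -2, Rh(III) ⇒ ion charge 1+.
Anion [Ni…]: ligand charges -3, Ni(II) ⇒ ion charge 1−.
One 1+ cation balances one 1− anion.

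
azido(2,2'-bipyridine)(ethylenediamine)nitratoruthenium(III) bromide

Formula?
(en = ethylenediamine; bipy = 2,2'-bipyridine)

[Ru(bipy)(en)(N3)(NO3)]Br

Ligands: 1 ethylenediamine (en, neutral), 1 2,2'-bipyridine (bipy, neutral), 1 nitrato (NO3, -1), 1 azido (N3, -1). Ligand charge sum = -2.
Charge balance with bromide (-1) requires 1 complex ion per 1 bromide.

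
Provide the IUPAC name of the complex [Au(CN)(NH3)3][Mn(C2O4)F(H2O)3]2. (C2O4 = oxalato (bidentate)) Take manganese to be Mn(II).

triamminecyanogold(III) triaquafluorooxalatomanganate(II)

Mn is given as +2; the anion's ligand charges sum to -3, so the complex anion is 1−.
With 2 anions per cation, the cation must be 2×1 = 2+.
Cation: ligand charges sum to -1; for the ion to be 2+, Au = +3.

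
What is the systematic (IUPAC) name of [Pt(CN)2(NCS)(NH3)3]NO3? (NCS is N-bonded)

The 1 nitrate counter-ion carries a total charge of -1, so each complex ion is 1+.
Ligand charges: 3×ammine (neutral), 2×cyano (-1 each), 1×isothiocyanato (-1 each); total -3. So Pt + (-3) = 1+, giving Pt = +4.
Ligands are named alphabetically: ammine before cyano before isothiocyanato.

triamminedicyanoisothiocyanatoplatinum(IV) nitrate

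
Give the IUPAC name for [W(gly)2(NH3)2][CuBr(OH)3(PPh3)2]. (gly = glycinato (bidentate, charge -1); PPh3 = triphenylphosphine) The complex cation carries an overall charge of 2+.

Both ions are complex: the cation is named first with the plain metal name, the anion second with the -ate form; each ion's ligands are alphabetised independently.
The complex cation is given as 2+; its ligand charges sum to -2, so W = +4.
A 1:1 salt means the anion carries the equal and opposite charge, 2−.
Anion: ligand charges sum to -4; for the ion to be 2−, Cu = +2.

diamminebis(glycinato)tungsten(IV) bromotrihydroxobis(triphenylphosphine)cuprate(II)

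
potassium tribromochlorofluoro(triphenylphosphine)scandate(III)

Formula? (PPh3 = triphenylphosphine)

Ligands: 3 bromo (Br, -1), 1 triphenylphosphine (PPh3, neutral), 1 chloro (Cl, -1), 1 fluoro (F, -1). Ligand charge sum = -5.
With Sc in oxidation state +3, the complex ion is [Sc...]^2−.
Charge balance with potassium (+1) requires 1 complex ion per 2 potassium.

K2[ScBr3ClF(PPh3)]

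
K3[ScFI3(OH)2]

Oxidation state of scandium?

+3

3 potassium outside the brackets (+1 each) → the complex ion is 3−.
Ligand charges: 2×OH = -2; 3×I = -3; 1×F = -1; sum -6.
Sc + (-6) = 3− ⇒ Sc is +3.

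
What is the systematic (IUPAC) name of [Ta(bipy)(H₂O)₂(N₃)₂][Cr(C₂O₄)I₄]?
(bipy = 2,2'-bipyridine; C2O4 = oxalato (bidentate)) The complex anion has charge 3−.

Both ions are complex: the cation is named first with the plain metal name, the anion second with the -ate form; each ion's ligands are alphabetised independently.
The complex anion is given as 3−; its ligand charges sum to -6, so Cr = +3.
A 1:1 salt means the cation carries the equal and opposite charge, 3+.
Cation: ligand charges sum to -2; for the ion to be 3+, Ta = +5.

diaquadiazido(2,2'-bipyridine)tantalum(V) tetraiodooxalatochromate(III)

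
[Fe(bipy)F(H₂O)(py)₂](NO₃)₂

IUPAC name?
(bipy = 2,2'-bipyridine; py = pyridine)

aqua(2,2'-bipyridine)fluorobis(pyridine)iron(III) nitrate

The 2 nitrate counter-ions carry a total charge of -2, so each complex ion is 2+.
Ligand charges: 1×fluoro (-1 each), 1×2,2'-bipyridine (neutral), 1×aqua (neutral), 2×pyridine (neutral); total -1. So Fe + (-1) = 2+, giving Fe = +3.
Ligands are named alphabetically: aqua before bipyridine before fluoro before pyridine.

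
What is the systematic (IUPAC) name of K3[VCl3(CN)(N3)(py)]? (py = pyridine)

The 3 potassium counter-ions carry a total charge of +3, so each complex ion is 3−.
Ligand charges: 1×azido (-1 each), 1×pyridine (neutral), 3×chloro (-1 each), 1×cyano (-1 each); total -5. So V + (-5) = 3−, giving V = +2.
The complex ion is anionic, so vanadium takes the -ate form vanadate(II).

potassium azidotrichlorocyano(pyridine)vanadate(II)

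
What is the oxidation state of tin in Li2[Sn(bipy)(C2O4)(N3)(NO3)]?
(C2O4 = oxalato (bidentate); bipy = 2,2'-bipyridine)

+2

2 lithium outside the brackets (+1 each) → the complex ion is 2−.
Ligand charges: 1×C2O4 = -2; 1×N3 = -1; 1×bipy neutral; 1×NO3 = -1; sum -4.
Sn + (-4) = 2− ⇒ Sn is +2.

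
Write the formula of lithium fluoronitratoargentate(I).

Li[AgF(NO3)]

Ligands: 1 fluoro (F, -1), 1 nitrato (NO3, -1). Ligand charge sum = -2.
Charge balance with lithium (+1) requires 1 complex ion per 1 lithium.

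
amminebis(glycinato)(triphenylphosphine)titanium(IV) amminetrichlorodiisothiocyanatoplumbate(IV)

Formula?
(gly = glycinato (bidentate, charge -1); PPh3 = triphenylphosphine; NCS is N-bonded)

[Ti(gly)2(NH3)(PPh3)][PbCl3(NCS)2(NH3)]2

Cation [Ti…]: ligand charges -2, Ti(IV) ⇒ ion charge 2+.
Anion [Pb…]: ligand charges -5, Pb(IV) ⇒ ion charge 1−.
One 2+ cation requires 2 of the 1− anion.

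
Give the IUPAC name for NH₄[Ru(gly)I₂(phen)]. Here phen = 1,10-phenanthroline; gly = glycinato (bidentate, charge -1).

The 1 ammonium counter-ion carries a total charge of +1, so each complex ion is 1−.
Ligand charges: 1×1,10-phenanthroline (neutral), 2×iodo (-1 each), 1×glycinato (-1 each); total -3. So Ru + (-3) = 1−, giving Ru = +2.
Ligands are named alphabetically: glycinato before iodo before phenanthroline.
The complex ion is anionic, so ruthenium takes the -ate form ruthenate(II).

ammonium (glycinato)diiodo(1,10-phenanthroline)ruthenate(II)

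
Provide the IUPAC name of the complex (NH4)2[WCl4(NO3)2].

The 2 ammonium counter-ions carry a total charge of +2, so each complex ion is 2−.
Ligand charges: 2×nitrato (-1 each), 4×chloro (-1 each); total -6. So W + (-6) = 2−, giving W = +4.
The complex ion is anionic, so tungsten takes the -ate form tungstate(IV).

ammonium tetrachlorodinitratotungstate(IV)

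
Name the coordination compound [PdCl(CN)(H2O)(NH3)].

ammineaquachlorocyanopalladium(II)

There is no counter-ion, so the complex is neutral overall.
Ligand charges: 1×ammine (neutral), 1×cyano (-1 each), 1×chloro (-1 each), 1×aqua (neutral); total -2. So Pd + (-2) = 0, giving Pd = +2.
Ligands are named alphabetically: ammine before aqua before chloro before cyano.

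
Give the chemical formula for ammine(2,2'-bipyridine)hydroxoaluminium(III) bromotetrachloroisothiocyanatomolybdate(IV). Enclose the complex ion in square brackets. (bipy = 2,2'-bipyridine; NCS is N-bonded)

[Al(bipy)(NH3)(OH)][MoBrCl4(NCS)]

Cation [Al…]: ligand charges -1, Al(III) ⇒ ion charge 2+.
Anion [Mo…]: ligand charges -6, Mo(IV) ⇒ ion charge 2−.
One 2+ cation balances one 2− anion.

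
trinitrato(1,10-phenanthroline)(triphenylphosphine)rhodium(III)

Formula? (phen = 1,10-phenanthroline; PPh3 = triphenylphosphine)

Ligands: 3 nitrato (NO3, -1), 1 1,10-phenanthroline (phen, neutral), 1 triphenylphosphine (PPh3, neutral). Ligand charge sum = -3.
With Rh in oxidation state +3, the complex ion is [Rh...].

[Rh(NO3)3(phen)(PPh3)]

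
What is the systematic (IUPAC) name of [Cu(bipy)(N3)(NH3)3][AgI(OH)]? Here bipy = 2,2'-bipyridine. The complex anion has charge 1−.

Both ions are complex: the cation is named first with the plain metal name, the anion second with the -ate form; each ion's ligands are alphabetised independently.
The complex anion is given as 1−; its ligand charges sum to -2, so Ag = +1.
A 1:1 salt means the cation carries the equal and opposite charge, 1+.
Cation: ligand charges sum to -1; for the ion to be 1+, Cu = +2.

triammineazido(2,2'-bipyridine)copper(II) hydroxoiodoargentate(I)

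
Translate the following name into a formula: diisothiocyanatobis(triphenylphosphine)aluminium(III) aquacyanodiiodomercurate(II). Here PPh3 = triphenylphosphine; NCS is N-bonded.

Cation [Al…]: ligand charges -2, Al(III) ⇒ ion charge 1+.
Anion [Hg…]: ligand charges -3, Hg(II) ⇒ ion charge 1−.

[Al(NCS)2(PPh3)2][Hg(CN)(H2O)I2]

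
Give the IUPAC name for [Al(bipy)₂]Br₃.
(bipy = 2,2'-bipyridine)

bis(2,2'-bipyridine)aluminium(III) bromide

The 3 bromide counter-ions carry a total charge of -3, so each complex ion is 3+.
Ligand charges: 2×2,2'-bipyridine (neutral); total 0. So Al + (0) = 3+, giving Al = +3.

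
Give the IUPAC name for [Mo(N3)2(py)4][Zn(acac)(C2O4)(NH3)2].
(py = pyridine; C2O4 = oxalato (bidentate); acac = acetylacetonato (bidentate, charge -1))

Both ions are complex: the cation is named first with the plain metal name, the anion second with the -ate form; each ion's ligands are alphabetised independently.
Zinc is always +2 in its complexes; the anion's ligand charges sum to -3, so the complex anion is 1−.
A 1:1 salt means the cation carries the equal and opposite charge, 1+.
Cation: ligand charges sum to -2; for the ion to be 1+, Mo = +3.

diazidotetrakis(pyridine)molybdenum(III) (acetylacetonato)diammineoxalatozincate(II)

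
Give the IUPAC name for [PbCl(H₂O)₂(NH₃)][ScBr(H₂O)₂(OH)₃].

amminediaquachlorolead(II) diaquabromotrihydroxoscandate(III)

Both ions are complex: the cation is named first with the plain metal name, the anion second with the -ate form; each ion's ligands are alphabetised independently.
Scandium is always +3 in its complexes; the anion's ligand charges sum to -4, so the complex anion is 1−.
A 1:1 salt means the cation carries the equal and opposite charge, 1+.
Cation: ligand charges sum to -1; for the ion to be 1+, Pb = +2.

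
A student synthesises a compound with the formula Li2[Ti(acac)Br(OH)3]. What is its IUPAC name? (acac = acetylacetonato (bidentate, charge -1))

The 2 lithium counter-ions carry a total charge of +2, so each complex ion is 2−.
Ligand charges: 1×acetylacetonato (-1 each), 1×bromo (-1 each), 3×hydroxo (-1 each); total -5. So Ti + (-5) = 2−, giving Ti = +3.
Ligands are named alphabetically: acetylacetonato before bromo before hydroxo.
The complex ion is anionic, so titanium takes the -ate form titanate(III).

lithium (acetylacetonato)bromotrihydroxotitanate(III)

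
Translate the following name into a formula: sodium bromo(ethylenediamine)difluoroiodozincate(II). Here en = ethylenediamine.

Na2[ZnBr(en)F2I]

Ligands: 2 fluoro (F, -1), 1 ethylenediamine (en, neutral), 1 iodo (I, -1), 1 bromo (Br, -1). Ligand charge sum = -4.
With Zn in oxidation state +2, the complex ion is [Zn...]^2−.
Charge balance with sodium (+1) requires 1 complex ion per 2 sodium.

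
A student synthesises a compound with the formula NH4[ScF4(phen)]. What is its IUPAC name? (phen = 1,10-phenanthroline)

The 1 ammonium counter-ion carries a total charge of +1, so each complex ion is 1−.
Ligand charges: 1×1,10-phenanthroline (neutral), 4×fluoro (-1 each); total -4. So Sc + (-4) = 1−, giving Sc = +3.
The complex ion is anionic, so scandium takes the -ate form scandate(III).

ammonium tetrafluoro(1,10-phenanthroline)scandate(III)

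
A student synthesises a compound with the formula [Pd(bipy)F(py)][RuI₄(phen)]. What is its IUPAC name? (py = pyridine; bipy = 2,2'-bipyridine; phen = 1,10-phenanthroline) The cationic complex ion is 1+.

(2,2'-bipyridine)fluoro(pyridine)palladium(II) tetraiodo(1,10-phenanthroline)ruthenate(III)

Both ions are complex: the cation is named first with the plain metal name, the anion second with the -ate form; each ion's ligands are alphabetised independently.
The complex cation is given as 1+; its ligand charges sum to -1, so Pd = +2.
A 1:1 salt means the anion carries the equal and opposite charge, 1−.
Anion: ligand charges sum to -4; for the ion to be 1−, Ru = +3.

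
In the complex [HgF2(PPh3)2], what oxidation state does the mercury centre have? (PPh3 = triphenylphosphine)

No counter-ion: the bracketed complex is neutral.
Ligand charges: 2×F = -2; 2×PPh3 neutral; sum -2.
Hg + (-2) = 0 ⇒ Hg is +2.

+2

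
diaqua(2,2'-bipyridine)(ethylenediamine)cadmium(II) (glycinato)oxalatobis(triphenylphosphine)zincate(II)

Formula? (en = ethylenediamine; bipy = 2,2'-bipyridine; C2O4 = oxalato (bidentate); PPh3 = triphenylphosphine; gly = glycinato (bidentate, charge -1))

Cation [Cd…]: ligand charges 0, Cd(II) ⇒ ion charge 2+.
Anion [Zn…]: ligand charges -3, Zn(II) ⇒ ion charge 1−.
One 2+ cation requires 2 of the 1− anion.

[Cd(bipy)(en)(H2O)2][Zn(C2O4)(gly)(PPh3)2]2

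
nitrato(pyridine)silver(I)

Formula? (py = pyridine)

[Ag(NO3)(py)]

Ligands: 1 pyridine (py, neutral), 1 nitrato (NO3, -1). Ligand charge sum = -1.
With Ag in oxidation state +1, the complex ion is [Ag...].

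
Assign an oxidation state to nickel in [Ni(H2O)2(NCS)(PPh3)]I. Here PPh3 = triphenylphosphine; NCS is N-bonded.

1 iodide outside the brackets (-1 each) → the complex ion is 1+.
Ligand charges: 2×H2O neutral; 1×PPh3 neutral; 1×NCS = -1; sum -1.
Ni + (-1) = 1+ ⇒ Ni is +2.

+2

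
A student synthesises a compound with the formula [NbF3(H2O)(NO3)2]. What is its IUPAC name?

There is no counter-ion, so the complex is neutral overall.
Ligand charges: 2×nitrato (-1 each), 3×fluoro (-1 each), 1×aqua (neutral); total -5. So Nb + (-5) = 0, giving Nb = +5.
Ligands are named alphabetically: aqua before fluoro before nitrato.

aquatrifluorodinitratoniobium(V)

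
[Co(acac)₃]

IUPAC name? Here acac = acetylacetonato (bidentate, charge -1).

tris(acetylacetonato)cobalt(III)

There is no counter-ion, so the complex is neutral overall.
Ligand charges: 3×acetylacetonato (-1 each); total -3. So Co + (-3) = 0, giving Co = +3.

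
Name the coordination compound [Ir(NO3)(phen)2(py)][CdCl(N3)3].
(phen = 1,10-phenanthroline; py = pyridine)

nitratobis(1,10-phenanthroline)(pyridine)iridium(III) triazidochlorocadmate(II)

Cadmium is always +2 in its complexes; the anion's ligand charges sum to -4, so the complex anion is 2−.
A 1:1 salt means the cation carries the equal and opposite charge, 2+.
Cation: ligand charges sum to -1; for the ion to be 2+, Ir = +3.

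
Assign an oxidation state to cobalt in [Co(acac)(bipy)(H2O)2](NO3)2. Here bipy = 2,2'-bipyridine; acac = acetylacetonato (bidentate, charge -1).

+3

2 nitrate outside the brackets (-1 each) → the complex ion is 2+.
Ligand charges: 1×bipy neutral; 1×acac = -1; 2×H2O neutral; sum -1.
Co + (-1) = 2+ ⇒ Co is +3.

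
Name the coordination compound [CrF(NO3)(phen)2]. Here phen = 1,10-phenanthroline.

There is no counter-ion, so the complex is neutral overall.
Ligand charges: 1×nitrato (-1 each), 2×1,10-phenanthroline (neutral), 1×fluoro (-1 each); total -2. So Cr + (-2) = 0, giving Cr = +2.
Ligands are named alphabetically: fluoro before nitrato before phenanthroline.

fluoronitratobis(1,10-phenanthroline)chromium(II)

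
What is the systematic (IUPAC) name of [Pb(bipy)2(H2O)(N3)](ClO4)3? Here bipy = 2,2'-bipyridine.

aquaazidobis(2,2'-bipyridine)lead(IV) perchlorate

The 3 perchlorate counter-ions carry a total charge of -3, so each complex ion is 3+.
Ligand charges: 1×aqua (neutral), 1×azido (-1 each), 2×2,2'-bipyridine (neutral); total -1. So Pb + (-1) = 3+, giving Pb = +4.
Ligands are named alphabetically: aqua before azido before bipyridine.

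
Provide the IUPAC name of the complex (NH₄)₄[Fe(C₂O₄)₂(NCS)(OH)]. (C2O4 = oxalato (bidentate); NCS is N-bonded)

The 4 ammonium counter-ions carry a total charge of +4, so each complex ion is 4−.
Ligand charges: 2×oxalato (-2 each), 1×hydroxo (-1 each), 1×isothiocyanato (-1 each); total -6. So Fe + (-6) = 4−, giving Fe = +2.
Ligands are named alphabetically: hydroxo before isothiocyanato before oxalato.
The complex ion is anionic, so iron takes the -ate form ferrate(II).

ammonium hydroxoisothiocyanatodioxalatoferrate(II)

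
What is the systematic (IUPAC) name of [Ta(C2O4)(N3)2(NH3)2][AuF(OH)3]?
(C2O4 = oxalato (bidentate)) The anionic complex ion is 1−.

Both ions are complex: the cation is named first with the plain metal name, the anion second with the -ate form; each ion's ligands are alphabetised independently.
The complex anion is given as 1−; its ligand charges sum to -4, so Au = +3.
A 1:1 salt means the cation carries the equal and opposite charge, 1+.
Cation: ligand charges sum to -4; for the ion to be 1+, Ta = +5.

diamminediazidooxalatotantalum(V) fluorotrihydroxoaurate(III)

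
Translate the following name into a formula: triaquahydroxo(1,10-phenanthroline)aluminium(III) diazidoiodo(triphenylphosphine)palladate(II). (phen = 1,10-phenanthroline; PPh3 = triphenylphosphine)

[Al(H2O)3(OH)(phen)][PdI(N3)2(PPh3)]2

Cation [Al…]: ligand charges -1, Al(III) ⇒ ion charge 2+.
Anion [Pd…]: ligand charges -3, Pd(II) ⇒ ion charge 1−.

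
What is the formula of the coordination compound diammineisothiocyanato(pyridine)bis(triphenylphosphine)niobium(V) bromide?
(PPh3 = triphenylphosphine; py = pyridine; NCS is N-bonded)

[Nb(NCS)(NH3)2(PPh3)2(py)]Br4

Ligands: 2 triphenylphosphine (PPh3, neutral), 1 pyridine (py, neutral), 2 ammine (NH3, neutral), 1 isothiocyanato (NCS, -1). Ligand charge sum = -1.
With Nb in oxidation state +5, the complex ion is [Nb...]^4+.
Charge balance with bromide (-1) requires 1 complex ion per 4 bromide.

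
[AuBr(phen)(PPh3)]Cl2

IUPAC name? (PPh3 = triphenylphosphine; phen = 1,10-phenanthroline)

bromo(1,10-phenanthroline)(triphenylphosphine)gold(III) chloride

The 2 chloride counter-ions carry a total charge of -2, so each complex ion is 2+.
Ligand charges: 1×bromo (-1 each), 1×triphenylphosphine (neutral), 1×1,10-phenanthroline (neutral); total -1. So Au + (-1) = 2+, giving Au = +3.
Ligands are named alphabetically: bromo before phenanthroline before triphenylphosphine.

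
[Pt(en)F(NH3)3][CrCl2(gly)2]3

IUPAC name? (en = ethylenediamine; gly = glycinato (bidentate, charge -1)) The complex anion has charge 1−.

triammine(ethylenediamine)fluoroplatinum(IV) dichlorobis(glycinato)chromate(III)

Both ions are complex: the cation is named first with the plain metal name, the anion second with the -ate form; each ion's ligands are alphabetised independently.
The complex anion is given as 1−; its ligand charges sum to -4, so Cr = +3.
With 3 anions per cation, the cation must be 3×1 = 3+.
Cation: ligand charges sum to -1; for the ion to be 3+, Pt = +4.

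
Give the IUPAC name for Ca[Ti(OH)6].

The 1 calcium counter-ion carries a total charge of +2, so each complex ion is 2−.
Ligand charges: 6×hydroxo (-1 each); total -6. So Ti + (-6) = 2−, giving Ti = +4.
The complex ion is anionic, so titanium takes the -ate form titanate(IV).

calcium hexahydroxotitanate(IV)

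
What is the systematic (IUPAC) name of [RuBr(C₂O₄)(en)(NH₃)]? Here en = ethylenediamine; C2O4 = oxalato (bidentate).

There is no counter-ion, so the complex is neutral overall.
Ligand charges: 1×ammine (neutral), 1×bromo (-1 each), 1×ethylenediamine (neutral), 1×oxalato (-2 each); total -3. So Ru + (-3) = 0, giving Ru = +3.
Ligands are named alphabetically: ammine before bromo before ethylenediamine before oxalato.

amminebromo(ethylenediamine)oxalatoruthenium(III)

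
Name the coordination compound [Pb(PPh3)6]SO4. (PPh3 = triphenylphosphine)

The 1 sulfate counter-ion carries a total charge of -2, so each complex ion is 2+.
Ligand charges: 6×triphenylphosphine (neutral); total 0. So Pb + (0) = 2+, giving Pb = +2.

hexakis(triphenylphosphine)lead(II) sulfate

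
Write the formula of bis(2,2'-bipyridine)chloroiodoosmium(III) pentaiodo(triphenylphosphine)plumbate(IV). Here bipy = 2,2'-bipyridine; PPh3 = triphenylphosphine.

[Os(bipy)2ClI][PbI5(PPh3)]

Cation [Os…]: ligand charges -2, Os(III) ⇒ ion charge 1+.
Anion [Pb…]: ligand charges -5, Pb(IV) ⇒ ion charge 1−.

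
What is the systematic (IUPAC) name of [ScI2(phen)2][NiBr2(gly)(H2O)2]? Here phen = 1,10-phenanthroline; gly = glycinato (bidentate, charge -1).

diiodobis(1,10-phenanthroline)scandium(III) diaquadibromo(glycinato)nickelate(II)

Scandium is always +3 in its complexes; the cation's ligand charges sum to -2, so the complex cation is 1+.
A 1:1 salt means the anion carries the equal and opposite charge, 1−.
Anion: ligand charges sum to -3; for the ion to be 1−, Ni = +2.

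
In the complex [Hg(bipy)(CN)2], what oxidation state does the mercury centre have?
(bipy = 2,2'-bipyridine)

+2

No counter-ion: the bracketed complex is neutral.
Ligand charges: 1×bipy neutral; 2×CN = -2; sum -2.
Hg + (-2) = 0 ⇒ Hg is +2.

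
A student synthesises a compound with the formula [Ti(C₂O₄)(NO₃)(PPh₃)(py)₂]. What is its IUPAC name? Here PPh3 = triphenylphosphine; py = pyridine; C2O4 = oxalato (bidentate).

nitratooxalatobis(pyridine)(triphenylphosphine)titanium(III)

There is no counter-ion, so the complex is neutral overall.
Ligand charges: 1×nitrato (-1 each), 1×triphenylphosphine (neutral), 2×pyridine (neutral), 1×oxalato (-2 each); total -3. So Ti + (-3) = 0, giving Ti = +3.
Ligands are named alphabetically: nitrato before oxalato before pyridine before triphenylphosphine.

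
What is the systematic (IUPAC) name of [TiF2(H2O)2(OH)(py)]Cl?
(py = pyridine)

diaquadifluorohydroxo(pyridine)titanium(IV) chloride

The 1 chloride counter-ion carries a total charge of -1, so each complex ion is 1+.
Ligand charges: 1×pyridine (neutral), 2×aqua (neutral), 2×fluoro (-1 each), 1×hydroxo (-1 each); total -3. So Ti + (-3) = 1+, giving Ti = +4.
Ligands are named alphabetically: aqua before fluoro before hydroxo before pyridine.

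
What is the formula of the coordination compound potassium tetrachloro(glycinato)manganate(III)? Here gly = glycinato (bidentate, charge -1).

Ligands: 4 chloro (Cl, -1), 1 glycinato (gly, -1). Ligand charge sum = -5.
Charge balance with potassium (+1) requires 1 complex ion per 2 potassium.

K2[MnCl4(gly)]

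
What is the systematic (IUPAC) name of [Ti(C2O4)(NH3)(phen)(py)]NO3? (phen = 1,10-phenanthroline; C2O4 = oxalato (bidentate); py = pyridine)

ammineoxalato(1,10-phenanthroline)(pyridine)titanium(III) nitrate

The 1 nitrate counter-ion carries a total charge of -1, so each complex ion is 1+.
Ligand charges: 1×1,10-phenanthroline (neutral), 1×ammine (neutral), 1×oxalato (-2 each), 1×pyridine (neutral); total -2. So Ti + (-2) = 1+, giving Ti = +3.
Ligands are named alphabetically: ammine before oxalato before phenanthroline before pyridine.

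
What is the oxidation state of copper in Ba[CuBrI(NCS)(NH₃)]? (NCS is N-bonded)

1 barium outside the brackets (+2 each) → the complex ion is 2−.
Ligand charges: 1×NCS = -1; 1×I = -1; 1×NH3 neutral; 1×Br = -1; sum -3.
Cu + (-3) = 2− ⇒ Cu is +1.

+1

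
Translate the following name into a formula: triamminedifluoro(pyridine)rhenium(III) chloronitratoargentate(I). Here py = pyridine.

Cation [Re…]: ligand charges -2, Re(III) ⇒ ion charge 1+.
Anion [Ag…]: ligand charges -2, Ag(I) ⇒ ion charge 1−.
One 1+ cation balances one 1− anion.

[ReF2(NH3)3(py)][AgCl(NO3)]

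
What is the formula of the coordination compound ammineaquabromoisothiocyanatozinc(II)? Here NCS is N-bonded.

[ZnBr(H2O)(NCS)(NH3)]

Ligands: 1 bromo (Br, -1), 1 aqua (H2O, neutral), 1 isothiocyanato (NCS, -1), 1 ammine (NH3, neutral). Ligand charge sum = -2.
With Zn in oxidation state +2, the complex ion is [Zn...].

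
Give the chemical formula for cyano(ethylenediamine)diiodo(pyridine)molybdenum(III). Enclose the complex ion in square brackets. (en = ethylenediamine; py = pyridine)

[Mo(CN)(en)I2(py)]

Ligands: 1 ethylenediamine (en, neutral), 1 cyano (CN, -1), 2 iodo (I, -1), 1 pyridine (py, neutral). Ligand charge sum = -3.
With Mo in oxidation state +3, the complex ion is [Mo...].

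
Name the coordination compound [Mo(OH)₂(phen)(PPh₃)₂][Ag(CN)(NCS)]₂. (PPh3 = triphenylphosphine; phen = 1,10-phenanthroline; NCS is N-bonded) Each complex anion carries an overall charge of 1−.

dihydroxo(1,10-phenanthroline)bis(triphenylphosphine)molybdenum(IV) cyanoisothiocyanatoargentate(I)

Both ions are complex: the cation is named first with the plain metal name, the anion second with the -ate form; each ion's ligands are alphabetised independently.
The complex anion is given as 1−; its ligand charges sum to -2, so Ag = +1.
With 2 anions per cation, the cation must be 2×1 = 2+.
Cation: ligand charges sum to -2; for the ion to be 2+, Mo = +4.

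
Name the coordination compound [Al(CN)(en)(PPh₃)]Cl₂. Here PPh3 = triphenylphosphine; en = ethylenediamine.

cyano(ethylenediamine)(triphenylphosphine)aluminium(III) chloride

The 2 chloride counter-ions carry a total charge of -2, so each complex ion is 2+.
Ligand charges: 1×triphenylphosphine (neutral), 1×ethylenediamine (neutral), 1×cyano (-1 each); total -1. So Al + (-1) = 2+, giving Al = +3.
Ligands are named alphabetically: cyano before ethylenediamine before triphenylphosphine.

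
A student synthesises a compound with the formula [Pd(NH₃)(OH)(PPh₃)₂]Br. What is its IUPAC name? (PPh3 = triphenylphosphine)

amminehydroxobis(triphenylphosphine)palladium(II) bromide

The 1 bromide counter-ion carries a total charge of -1, so each complex ion is 1+.
Ligand charges: 1×ammine (neutral), 1×hydroxo (-1 each), 2×triphenylphosphine (neutral); total -1. So Pd + (-1) = 1+, giving Pd = +2.
Ligands are named alphabetically: ammine before hydroxo before triphenylphosphine.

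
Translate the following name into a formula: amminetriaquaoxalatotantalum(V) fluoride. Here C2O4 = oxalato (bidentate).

[Ta(C2O4)(H2O)3(NH3)]F3

Ligands: 1 ammine (NH3, neutral), 1 oxalato (C2O4, -2), 3 aqua (H2O, neutral). Ligand charge sum = -2.
With Ta in oxidation state +5, the complex ion is [Ta...]^3+.
Charge balance with fluoride (-1) requires 1 complex ion per 3 fluoride.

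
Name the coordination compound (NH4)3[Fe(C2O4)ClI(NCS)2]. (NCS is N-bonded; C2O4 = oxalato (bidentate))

ammonium chloroiododiisothiocyanatooxalatoferrate(III)

The 3 ammonium counter-ions carry a total charge of +3, so each complex ion is 3−.
Ligand charges: 1×chloro (-1 each), 1×iodo (-1 each), 2×isothiocyanato (-1 each), 1×oxalato (-2 each); total -6. So Fe + (-6) = 3−, giving Fe = +3.
The complex ion is anionic, so iron takes the -ate form ferrate(III).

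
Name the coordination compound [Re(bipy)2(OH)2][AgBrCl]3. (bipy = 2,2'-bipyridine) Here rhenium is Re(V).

bis(2,2'-bipyridine)dihydroxorhenium(V) bromochloroargentate(I)

Both ions are complex: the cation is named first with the plain metal name, the anion second with the -ate form; each ion's ligands are alphabetised independently.
Re is given as +5; the cation's ligand charges sum to -2, so the complex cation is 3+.
With 3 anions per cation, each anion must be 3/3 = 1−.
Anion: ligand charges sum to -2; for the ion to be 1−, Ag = +1.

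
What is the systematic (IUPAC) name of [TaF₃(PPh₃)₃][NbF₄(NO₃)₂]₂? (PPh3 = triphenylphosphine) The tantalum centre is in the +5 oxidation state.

trifluorotris(triphenylphosphine)tantalum(V) tetrafluorodinitratoniobate(V)

Both ions are complex: the cation is named first with the plain metal name, the anion second with the -ate form; each ion's ligands are alphabetised independently.
Ta is given as +5; the cation's ligand charges sum to -3, so the complex cation is 2+.
With 2 anions per cation, each anion must be 2/2 = 1−.
Anion: ligand charges sum to -6; for the ion to be 1−, Nb = +5.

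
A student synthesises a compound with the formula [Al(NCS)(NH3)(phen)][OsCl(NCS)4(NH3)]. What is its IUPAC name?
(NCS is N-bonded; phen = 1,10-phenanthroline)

ammineisothiocyanato(1,10-phenanthroline)aluminium(III) amminechlorotetraisothiocyanatoosmate(III)

Both ions are complex: the cation is named first with the plain metal name, the anion second with the -ate form; each ion's ligands are alphabetised independently.
Aluminium is always +3 in its complexes; the cation's ligand charges sum to -1, so the complex cation is 2+.
A 1:1 salt means the anion carries the equal and opposite charge, 2−.
Anion: ligand charges sum to -5; for the ion to be 2−, Os = +3.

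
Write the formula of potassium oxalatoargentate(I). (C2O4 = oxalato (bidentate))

Ligands: 1 oxalato (C2O4, -2). Ligand charge sum = -2.
With Ag in oxidation state +1, the complex ion is [Ag...]^1−.
Charge balance with potassium (+1) requires 1 complex ion per 1 potassium.

K[Ag(C2O4)]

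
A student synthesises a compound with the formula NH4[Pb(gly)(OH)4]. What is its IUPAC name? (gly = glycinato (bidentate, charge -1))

The 1 ammonium counter-ion carries a total charge of +1, so each complex ion is 1−.
Ligand charges: 1×glycinato (-1 each), 4×hydroxo (-1 each); total -5. So Pb + (-5) = 1−, giving Pb = +4.
The complex ion is anionic, so lead takes the -ate form plumbate(IV).

ammonium (glycinato)tetrahydroxoplumbate(IV)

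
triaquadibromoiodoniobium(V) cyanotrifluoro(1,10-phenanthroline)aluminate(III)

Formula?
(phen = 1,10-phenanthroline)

[NbBr2(H2O)3I][Al(CN)F3(phen)]2

Cation [Nb…]: ligand charges -3, Nb(V) ⇒ ion charge 2+.
Anion [Al…]: ligand charges -4, Al(III) ⇒ ion charge 1−.
One 2+ cation requires 2 of the 1− anion.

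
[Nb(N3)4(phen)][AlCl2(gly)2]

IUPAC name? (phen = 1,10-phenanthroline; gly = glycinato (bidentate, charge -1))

tetraazido(1,10-phenanthroline)niobium(V) dichlorobis(glycinato)aluminate(III)

Both ions are complex: the cation is named first with the plain metal name, the anion second with the -ate form; each ion's ligands are alphabetised independently.
Aluminium is always +3 in its complexes; the anion's ligand charges sum to -4, so the complex anion is 1−.
A 1:1 salt means the cation carries the equal and opposite charge, 1+.
Cation: ligand charges sum to -4; for the ion to be 1+, Nb = +5.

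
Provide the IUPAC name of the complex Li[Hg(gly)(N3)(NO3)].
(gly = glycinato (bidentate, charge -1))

lithium azido(glycinato)nitratomercurate(II)

The 1 lithium counter-ion carries a total charge of +1, so each complex ion is 1−.
Ligand charges: 1×azido (-1 each), 1×nitrato (-1 each), 1×glycinato (-1 each); total -3. So Hg + (-3) = 1−, giving Hg = +2.
The complex ion is anionic, so mercury takes the -ate form mercurate(II).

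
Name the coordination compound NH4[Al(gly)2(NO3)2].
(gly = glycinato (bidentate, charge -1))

The 1 ammonium counter-ion carries a total charge of +1, so each complex ion is 1−.
Ligand charges: 2×nitrato (-1 each), 2×glycinato (-1 each); total -4. So Al + (-4) = 1−, giving Al = +3.
Ligands are named alphabetically: glycinato before nitrato.
The complex ion is anionic, so aluminium takes the -ate form aluminate(III).

ammonium bis(glycinato)dinitratoaluminate(III)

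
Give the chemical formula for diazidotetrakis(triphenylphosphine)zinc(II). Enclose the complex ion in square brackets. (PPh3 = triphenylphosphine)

[Zn(N3)2(PPh3)4]

Ligands: 2 azido (N3, -1), 4 triphenylphosphine (PPh3, neutral). Ligand charge sum = -2.
With Zn in oxidation state +2, the complex ion is [Zn...].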